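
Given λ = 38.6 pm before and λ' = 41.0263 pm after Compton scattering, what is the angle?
90.00°

First find the wavelength shift:
Δλ = λ' - λ = 41.0263 - 38.6 = 2.4263 pm

Using Δλ = λ_C(1 - cos θ), with λ_C = h/(m_e·c) ≈ 2.42631024 pm:
cos θ = 1 - Δλ/λ_C
cos θ = 1 - 2.4263/2.42631024
cos θ = 0.000004

θ = arccos(0.000004)
θ = 90.00°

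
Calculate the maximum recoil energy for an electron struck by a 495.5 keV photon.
326.9247 keV

Maximum energy transfer occurs at θ = 180° (backscattering).

Initial photon: E₀ = 495.5 keV → λ₀ = 2.5022 pm

Maximum Compton shift (at 180°):
Δλ_max = 2λ_C = 2 × 2.4263 = 4.8526 pm

Final wavelength:
λ' = 2.5022 + 4.8526 = 7.3548 pm

Minimum photon energy (maximum energy to electron):
E'_min = hc/λ' = 168.5753 keV

Maximum electron kinetic energy:
K_max = E₀ - E'_min = 495.5000 - 168.5753 = 326.9247 keV

(Intermediate values are shown rounded; full precision is carried through to the final answer.)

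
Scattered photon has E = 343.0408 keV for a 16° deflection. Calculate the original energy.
352.2000 keV

Convert final energy to wavelength (hc ≈ 1239.842 keV·pm):
λ' = hc/E' = 1239.842 / 343.0408 = 3.6143 pm

Calculate the Compton shift:
Δλ = λ_C(1 - cos(16°))
Δλ = 2.4263 × (1 - cos(16°))
Δλ = 0.0940 pm

Initial wavelength:
λ = λ' - Δλ = 3.6143 - 0.0940 = 3.5203 pm

Initial energy:
E = hc/λ = 1239.842 / 3.5203 = 352.2000 keV

(Intermediate values are shown rounded; full precision is carried through to the final answer.)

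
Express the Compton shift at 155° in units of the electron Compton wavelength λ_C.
1.9063 λ_C

The Compton shift formula is:
Δλ = λ_C(1 - cos θ)

Dividing both sides by λ_C:
Δλ/λ_C = 1 - cos θ

For θ = 155°:
Δλ/λ_C = 1 - cos(155°)
Δλ/λ_C = 1 - -0.9063
Δλ/λ_C = 1.9063

This means the shift is 1.9063 × λ_C = 4.6253 pm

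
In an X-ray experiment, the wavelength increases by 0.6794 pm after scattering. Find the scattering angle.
43.95°

From the Compton formula Δλ = λ_C(1 - cos θ), we can solve for θ:

cos θ = 1 - Δλ/λ_C

Given:
- Δλ = 0.6794 pm
- λ_C = h/(m_e·c) ≈ 2.42631024 pm

cos θ = 1 - 0.6794/2.42631024
cos θ = 1 - 0.280014
cos θ = 0.719986

θ = arccos(0.719986)
θ = 43.95°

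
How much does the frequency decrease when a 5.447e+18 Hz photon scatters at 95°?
2.491e+17 Hz (decrease)

Convert frequency to wavelength (c = 299792458 m/s):
λ₀ = c/f₀ = 299792458/5.447e+18 = 5.5038087e-11 m = 55.0381 pm

Calculate Compton shift:
Δλ = λ_C(1 - cos(95°)) = 2.6378 pm

Final wavelength:
λ' = λ₀ + Δλ = 55.0381 + 2.6378 = 57.6759 pm

Final frequency:
f' = c/λ' = 299792458/5.7675864e-11 = 5.1978841e+18 Hz

Frequency shift (decrease):
Δf = f₀ - f' = 5.447e+18 - 5.1978841e+18 = 2.491e+17 Hz

(Intermediate values are shown rounded; full precision is carried through to the final answer.)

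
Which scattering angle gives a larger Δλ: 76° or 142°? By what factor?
142° produces the larger shift by a factor of 2.359

Calculate both shifts using Δλ = λ_C(1 - cos θ):

For θ₁ = 76°:
Δλ₁ = 2.4263 × (1 - cos(76°))
Δλ₁ = 2.4263 × 0.7581
Δλ₁ = 1.8393 pm

For θ₂ = 142°:
Δλ₂ = 2.4263 × (1 - cos(142°))
Δλ₂ = 2.4263 × 1.7880
Δλ₂ = 4.3383 pm

The 142° angle produces the larger shift.
Ratio: 4.3383/1.8393 = 2.359

(Intermediate values are shown rounded; full precision is carried through to the final answer.)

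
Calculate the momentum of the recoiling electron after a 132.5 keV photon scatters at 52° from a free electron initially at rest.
5.9550e-23 kg·m/s

The electron is initially at rest, so by conservation of momentum:
p⃗_e = p⃗₀ − p⃗'  (incident photon momentum minus scattered photon momentum)

Photon momentum magnitudes (p = h/λ = E/c):
λ₀ = hc/E₀ = 9.3573 pm → p₀ = h/λ₀ = 7.0812e-23 kg·m/s
Δλ = λ_C(1 − cos 52°) = 0.9325 pm
λ' = 10.2898 pm → p' = h/λ' = 6.4394e-23 kg·m/s

The scattered photon makes angle θ = 52° with the incident direction, so by the law of cosines:
|p⃗_e|² = p₀² + p'² − 2p₀p'cos θ
|p⃗_e|² = (7.0812e-23)² + (6.4394e-23)² − 2·7.0812e-23·6.4394e-23·cos(52°)
|p⃗_e| = 5.9550e-23 kg·m/s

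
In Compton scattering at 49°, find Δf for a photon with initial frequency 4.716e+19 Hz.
5.473e+18 Hz (decrease)

Convert frequency to wavelength (c = 299792458 m/s):
λ₀ = c/f₀ = 299792458/4.716e+19 = 6.3569223e-12 m = 6.3569 pm

Calculate Compton shift:
Δλ = λ_C(1 - cos(49°)) = 0.8345 pm

Final wavelength:
λ' = λ₀ + Δλ = 6.3569 + 0.8345 = 7.1914 pm

Final frequency:
f' = c/λ' = 299792458/7.1914298e-12 = 4.1687462e+19 Hz

Frequency shift (decrease):
Δf = f₀ - f' = 4.716e+19 - 4.1687462e+19 = 5.473e+18 Hz

(Intermediate values are shown rounded; full precision is carried through to the final answer.)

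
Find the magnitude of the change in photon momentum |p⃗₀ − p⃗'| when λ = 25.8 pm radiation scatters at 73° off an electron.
2.9628e-23 kg·m/s

Photon momentum magnitude is p = h/λ.

Initial momentum:
p₀ = h/λ = 6.6261e-34/2.5800e-11 = 2.5682e-23 kg·m/s

After scattering:
λ' = λ + Δλ = 25.8 + 1.7169 = 27.5169 pm
p' = h/λ' = 6.6261e-34/2.7517e-11 = 2.4080e-23 kg·m/s

Momentum is a vector; the scattered photon's direction makes angle θ = 73° with the incident direction. The magnitude of the vector change Δp⃗ = p⃗₀ − p⃗' is found from the law of cosines:
|Δp⃗|² = p₀² + p'² − 2p₀p'cos θ
|Δp⃗|² = (2.5682e-23)² + (2.4080e-23)² − 2·2.5682e-23·2.4080e-23·cos(73°)
|Δp⃗| = 2.9628e-23 kg·m/s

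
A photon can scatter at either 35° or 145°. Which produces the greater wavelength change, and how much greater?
145° produces the larger shift by a factor of 10.059

Calculate both shifts using Δλ = λ_C(1 - cos θ):

For θ₁ = 35°:
Δλ₁ = 2.4263 × (1 - cos(35°))
Δλ₁ = 2.4263 × 0.1808
Δλ₁ = 0.4388 pm

For θ₂ = 145°:
Δλ₂ = 2.4263 × (1 - cos(145°))
Δλ₂ = 2.4263 × 1.8192
Δλ₂ = 4.4138 pm

The 145° angle produces the larger shift.
Ratio: 4.4138/0.4388 = 10.059

(Intermediate values are shown rounded; full precision is carried through to the final answer.)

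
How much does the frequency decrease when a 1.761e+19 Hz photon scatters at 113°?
2.913e+18 Hz (decrease)

Convert frequency to wavelength (c = 299792458 m/s):
λ₀ = c/f₀ = 299792458/1.761e+19 = 1.7023990e-11 m = 17.0240 pm

Calculate Compton shift:
Δλ = λ_C(1 - cos(113°)) = 3.3743 pm

Final wavelength:
λ' = λ₀ + Δλ = 17.0240 + 3.3743 = 20.3983 pm

Final frequency:
f' = c/λ' = 299792458/2.0398335e-11 = 1.4696908e+19 Hz

Frequency shift (decrease):
Δf = f₀ - f' = 1.761e+19 - 1.4696908e+19 = 2.913e+18 Hz

(Intermediate values are shown rounded; full precision is carried through to the final answer.)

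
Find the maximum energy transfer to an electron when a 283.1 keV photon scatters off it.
148.8037 keV

Maximum energy transfer occurs at θ = 180° (backscattering).

Initial photon: E₀ = 283.1 keV → λ₀ = 4.3795 pm

Maximum Compton shift (at 180°):
Δλ_max = 2λ_C = 2 × 2.4263 = 4.8526 pm

Final wavelength:
λ' = 4.3795 + 4.8526 = 9.2321 pm

Minimum photon energy (maximum energy to electron):
E'_min = hc/λ' = 134.2963 keV

Maximum electron kinetic energy:
K_max = E₀ - E'_min = 283.1000 - 134.2963 = 148.8037 keV

(Intermediate values are shown rounded; full precision is carried through to the final answer.)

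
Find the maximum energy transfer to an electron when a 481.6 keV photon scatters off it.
314.6639 keV

Maximum energy transfer occurs at θ = 180° (backscattering).

Initial photon: E₀ = 481.6 keV → λ₀ = 2.5744 pm

Maximum Compton shift (at 180°):
Δλ_max = 2λ_C = 2 × 2.4263 = 4.8526 pm

Final wavelength:
λ' = 2.5744 + 4.8526 = 7.4270 pm

Minimum photon energy (maximum energy to electron):
E'_min = hc/λ' = 166.9361 keV

Maximum electron kinetic energy:
K_max = E₀ - E'_min = 481.6000 - 166.9361 = 314.6639 keV

(Intermediate values are shown rounded; full precision is carried through to the final answer.)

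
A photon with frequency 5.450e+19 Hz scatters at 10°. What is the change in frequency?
3.628e+17 Hz (decrease)

Convert frequency to wavelength (c = 299792458 m/s):
λ₀ = c/f₀ = 299792458/5.450e+19 = 5.5007790e-12 m = 5.5008 pm

Calculate Compton shift:
Δλ = λ_C(1 - cos(10°)) = 0.0369 pm

Final wavelength:
λ' = λ₀ + Δλ = 5.5008 + 0.0369 = 5.5376 pm

Final frequency:
f' = c/λ' = 299792458/5.5376402e-12 = 5.4137223e+19 Hz

Frequency shift (decrease):
Δf = f₀ - f' = 5.450e+19 - 5.4137223e+19 = 3.628e+17 Hz

(Intermediate values are shown rounded; full precision is carried through to the final answer.)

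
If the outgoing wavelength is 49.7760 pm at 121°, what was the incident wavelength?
46.1000 pm

From λ' = λ + Δλ, we have λ = λ' - Δλ

First calculate the Compton shift:
Δλ = λ_C(1 - cos θ)
Δλ = 2.4263 × (1 - cos(121°))
Δλ = 2.4263 × 1.5150
Δλ = 3.6760 pm

Initial wavelength:
λ = λ' - Δλ
λ = 49.7760 - 3.6760
λ = 46.1000 pm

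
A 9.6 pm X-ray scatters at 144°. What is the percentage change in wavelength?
45.7212%

Calculate the Compton shift:
Δλ = λ_C(1 - cos(144°))
Δλ = 2.4263 × (1 - cos(144°))
Δλ = 2.4263 × 1.8090
Δλ = 4.3892 pm

Percentage change:
(Δλ/λ₀) × 100 = (4.3892/9.6) × 100
= 45.7212%

(Intermediate values are shown rounded; full precision is carried through to the final answer.)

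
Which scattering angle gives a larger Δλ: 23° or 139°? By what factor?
139° produces the larger shift by a factor of 22.073

Calculate both shifts using Δλ = λ_C(1 - cos θ):

For θ₁ = 23°:
Δλ₁ = 2.4263 × (1 - cos(23°))
Δλ₁ = 2.4263 × 0.0795
Δλ₁ = 0.1929 pm

For θ₂ = 139°:
Δλ₂ = 2.4263 × (1 - cos(139°))
Δλ₂ = 2.4263 × 1.7547
Δλ₂ = 4.2575 pm

The 139° angle produces the larger shift.
Ratio: 4.2575/0.1929 = 22.073

(Intermediate values are shown rounded; full precision is carried through to the final answer.)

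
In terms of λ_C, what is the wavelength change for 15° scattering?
0.0341 λ_C

The Compton shift formula is:
Δλ = λ_C(1 - cos θ)

Dividing both sides by λ_C:
Δλ/λ_C = 1 - cos θ

For θ = 15°:
Δλ/λ_C = 1 - cos(15°)
Δλ/λ_C = 1 - 0.9659
Δλ/λ_C = 0.0341

This means the shift is 0.0341 × λ_C = 0.0827 pm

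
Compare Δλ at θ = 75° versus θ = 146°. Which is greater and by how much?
146° produces the larger shift by a factor of 2.468

Calculate both shifts using Δλ = λ_C(1 - cos θ):

For θ₁ = 75°:
Δλ₁ = 2.4263 × (1 - cos(75°))
Δλ₁ = 2.4263 × 0.7412
Δλ₁ = 1.7983 pm

For θ₂ = 146°:
Δλ₂ = 2.4263 × (1 - cos(146°))
Δλ₂ = 2.4263 × 1.8290
Δλ₂ = 4.4378 pm

The 146° angle produces the larger shift.
Ratio: 4.4378/1.7983 = 2.468

(Intermediate values are shown rounded; full precision is carried through to the final answer.)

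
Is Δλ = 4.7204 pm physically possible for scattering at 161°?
Yes, consistent

Calculate the expected shift for θ = 161°:

Δλ_expected = λ_C(1 - cos(161°))
Δλ_expected = 2.4263 × (1 - cos(161°))
Δλ_expected = 2.4263 × 1.9455
Δλ_expected = 4.7204 pm

Given shift: 4.7204 pm
Expected shift: 4.7204 pm
Difference: 0.0000 pm

The values match. This is consistent with Compton scattering at the stated angle.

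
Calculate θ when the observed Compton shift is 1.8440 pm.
76.11°

From the Compton formula Δλ = λ_C(1 - cos θ), we can solve for θ:

cos θ = 1 - Δλ/λ_C

Given:
- Δλ = 1.8440 pm
- λ_C = h/(m_e·c) ≈ 2.42631024 pm

cos θ = 1 - 1.8440/2.42631024
cos θ = 1 - 0.760002
cos θ = 0.239998

θ = arccos(0.239998)
θ = 76.11°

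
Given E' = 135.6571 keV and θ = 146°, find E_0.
263.6999 keV

Convert final energy to wavelength (hc ≈ 1239.842 keV·pm):
λ' = hc/E' = 1239.842 / 135.6571 = 9.1395 pm

Calculate the Compton shift:
Δλ = λ_C(1 - cos(146°))
Δλ = 2.4263 × (1 - cos(146°))
Δλ = 4.4378 pm

Initial wavelength:
λ = λ' - Δλ = 9.1395 - 4.4378 = 4.7017 pm

Initial energy:
E = hc/λ = 1239.842 / 4.7017 = 263.6999 keV

(Intermediate values are shown rounded; full precision is carried through to the final answer.)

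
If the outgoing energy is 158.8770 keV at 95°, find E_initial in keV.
240.0000 keV

Convert final energy to wavelength (hc ≈ 1239.842 keV·pm):
λ' = hc/E' = 1239.842 / 158.8770 = 7.8038 pm

Calculate the Compton shift:
Δλ = λ_C(1 - cos(95°))
Δλ = 2.4263 × (1 - cos(95°))
Δλ = 2.6378 pm

Initial wavelength:
λ = λ' - Δλ = 7.8038 - 2.6378 = 5.1660 pm

Initial energy:
E = hc/λ = 1239.842 / 5.1660 = 240.0000 keV

(Intermediate values are shown rounded; full precision is carried through to the final answer.)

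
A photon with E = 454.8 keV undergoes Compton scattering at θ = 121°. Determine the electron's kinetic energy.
261.1376 keV

By energy conservation: K_e = E_initial - E_final

First find the scattered photon energy:
Initial wavelength: λ = hc/E = 2.7261 pm
Compton shift: Δλ = λ_C(1 - cos(121°)) = 3.6760 pm
Final wavelength: λ' = 2.7261 + 3.6760 = 6.4021 pm
Final photon energy: E' = hc/λ' = 193.6624 keV

Electron kinetic energy:
K_e = E - E' = 454.8000 - 193.6624 = 261.1376 keV

(Intermediate values are shown rounded; full precision is carried through to the final answer.)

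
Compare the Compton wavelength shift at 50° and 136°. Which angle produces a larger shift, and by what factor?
136° produces the larger shift by a factor of 4.813

Calculate both shifts using Δλ = λ_C(1 - cos θ):

For θ₁ = 50°:
Δλ₁ = 2.4263 × (1 - cos(50°))
Δλ₁ = 2.4263 × 0.3572
Δλ₁ = 0.8667 pm

For θ₂ = 136°:
Δλ₂ = 2.4263 × (1 - cos(136°))
Δλ₂ = 2.4263 × 1.7193
Δλ₂ = 4.1717 pm

The 136° angle produces the larger shift.
Ratio: 4.1717/0.8667 = 4.813

(Intermediate values are shown rounded; full precision is carried through to the final answer.)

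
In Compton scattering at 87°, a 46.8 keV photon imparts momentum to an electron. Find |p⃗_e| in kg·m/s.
3.3090e-23 kg·m/s

The electron is initially at rest, so by conservation of momentum:
p⃗_e = p⃗₀ − p⃗'  (incident photon momentum minus scattered photon momentum)

Photon momentum magnitudes (p = h/λ = E/c):
λ₀ = hc/E₀ = 26.4924 pm → p₀ = h/λ₀ = 2.5011e-23 kg·m/s
Δλ = λ_C(1 − cos 87°) = 2.2993 pm
λ' = 28.7917 pm → p' = h/λ' = 2.3014e-23 kg·m/s

The scattered photon makes angle θ = 87° with the incident direction, so by the law of cosines:
|p⃗_e|² = p₀² + p'² − 2p₀p'cos θ
|p⃗_e|² = (2.5011e-23)² + (2.3014e-23)² − 2·2.5011e-23·2.3014e-23·cos(87°)
|p⃗_e| = 3.3090e-23 kg·m/s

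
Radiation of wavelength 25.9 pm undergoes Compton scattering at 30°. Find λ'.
26.2251 pm

Using the Compton formula: λ' = λ + λ_C(1 − cos θ)

For θ = 30°, cos θ = √3/2 (exact) ≈ 0.8660, so:
1 − cos 30° = 1 − (√3/2) ≈ 0.1340

Δλ = λ_C × 0.1340 = 2.4263 × 0.1340 = 0.3251 pm

λ' = 25.9 + 0.3251 = 26.2251 pm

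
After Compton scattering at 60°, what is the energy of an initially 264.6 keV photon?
210.1827 keV

First convert energy to wavelength:
λ = hc/E, with hc ≈ 1239.842 keV·pm (i.e. 1239.842 eV·nm)

For E = 264.6 keV = 264600 eV:
λ = 1239.842 keV·pm / 264.6 keV
λ = 4.6857 pm

Calculate the Compton shift:
Δλ = λ_C(1 - cos(60°)) = 2.4263 × 0.5000
Δλ = 1.2132 pm

Final wavelength:
λ' = 4.6857 + 1.2132 = 5.8989 pm

Final energy:
E' = hc/λ' = 1239.842 / 5.8989 = 210.1827 keV

(Intermediate values are shown rounded; full precision is carried through to the final answer.)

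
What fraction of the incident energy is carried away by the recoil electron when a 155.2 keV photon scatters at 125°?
0.3234 (or 32.34%)

Calculate initial and final photon energies:

Initial: E₀ = 155.2 keV → λ₀ = 7.9887 pm
Compton shift: Δλ = 3.8180 pm
Final wavelength: λ' = 11.8067 pm
Final energy: E' = 105.0121 keV

Fractional energy loss:
(E₀ - E')/E₀ = (155.2000 - 105.0121)/155.2000
= 50.1879/155.2000
= 0.3234
= 32.34%

(Intermediate values are shown rounded; full precision is carried through to the final answer.)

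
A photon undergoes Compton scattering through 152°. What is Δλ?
4.5686 pm

Using the Compton scattering formula:
Δλ = λ_C(1 - cos θ)

where λ_C = h/(m_e·c) ≈ 2.4263 pm is the Compton wavelength of an electron.

For θ = 152°:
cos(152°) = -0.8829
1 - cos(152°) = 1.8829

Δλ = 2.4263 × 1.8829
Δλ = 4.5686 pm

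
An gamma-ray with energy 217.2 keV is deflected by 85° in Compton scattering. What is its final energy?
156.4837 keV

First convert energy to wavelength:
λ = hc/E, with hc ≈ 1239.842 keV·pm (i.e. 1239.842 eV·nm)

For E = 217.2 keV = 217200 eV:
λ = 1239.842 keV·pm / 217.2 keV
λ = 5.7083 pm

Calculate the Compton shift:
Δλ = λ_C(1 - cos(85°)) = 2.4263 × 0.9128
Δλ = 2.2148 pm

Final wavelength:
λ' = 5.7083 + 2.2148 = 7.9231 pm

Final energy:
E' = hc/λ' = 1239.842 / 7.9231 = 156.4837 keV

(Intermediate values are shown rounded; full precision is carried through to the final answer.)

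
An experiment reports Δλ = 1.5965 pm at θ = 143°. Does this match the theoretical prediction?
No, inconsistent

Calculate the expected shift for θ = 143°:

Δλ_expected = λ_C(1 - cos(143°))
Δλ_expected = 2.4263 × (1 - cos(143°))
Δλ_expected = 2.4263 × 1.7986
Δλ_expected = 4.3640 pm

Given shift: 1.5965 pm
Expected shift: 4.3640 pm
Difference: 2.7676 pm

The values do not match. The given shift corresponds to θ ≈ 70.0°, not 143°.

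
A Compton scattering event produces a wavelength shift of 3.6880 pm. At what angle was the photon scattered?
121.33°

From the Compton formula Δλ = λ_C(1 - cos θ), we can solve for θ:

cos θ = 1 - Δλ/λ_C

Given:
- Δλ = 3.6880 pm
- λ_C = h/(m_e·c) ≈ 2.42631024 pm

cos θ = 1 - 3.6880/2.42631024
cos θ = 1 - 1.520003
cos θ = -0.520003

θ = arccos(-0.520003)
θ = 121.33°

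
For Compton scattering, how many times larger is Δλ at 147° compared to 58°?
147° produces the larger shift by a factor of 3.911

Calculate both shifts using Δλ = λ_C(1 - cos θ):

For θ₁ = 58°:
Δλ₁ = 2.4263 × (1 - cos(58°))
Δλ₁ = 2.4263 × 0.4701
Δλ₁ = 1.1406 pm

For θ₂ = 147°:
Δλ₂ = 2.4263 × (1 - cos(147°))
Δλ₂ = 2.4263 × 1.8387
Δλ₂ = 4.4612 pm

The 147° angle produces the larger shift.
Ratio: 4.4612/1.1406 = 3.911

(Intermediate values are shown rounded; full precision is carried through to the final answer.)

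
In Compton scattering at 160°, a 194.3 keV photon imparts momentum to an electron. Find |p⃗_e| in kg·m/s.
1.6130e-22 kg·m/s

The electron is initially at rest, so by conservation of momentum:
p⃗_e = p⃗₀ − p⃗'  (incident photon momentum minus scattered photon momentum)

Photon momentum magnitudes (p = h/λ = E/c):
λ₀ = hc/E₀ = 6.3811 pm → p₀ = h/λ₀ = 1.0384e-22 kg·m/s
Δλ = λ_C(1 − cos 160°) = 4.7063 pm
λ' = 11.0874 pm → p' = h/λ' = 5.9762e-23 kg·m/s

The scattered photon makes angle θ = 160° with the incident direction, so by the law of cosines:
|p⃗_e|² = p₀² + p'² − 2p₀p'cos θ
|p⃗_e|² = (1.0384e-22)² + (5.9762e-23)² − 2·1.0384e-22·5.9762e-23·cos(160°)
|p⃗_e| = 1.6130e-22 kg·m/s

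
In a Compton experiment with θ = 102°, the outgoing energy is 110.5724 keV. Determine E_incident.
149.7001 keV

Convert final energy to wavelength (hc ≈ 1239.842 keV·pm):
λ' = hc/E' = 1239.842 / 110.5724 = 11.2129 pm

Calculate the Compton shift:
Δλ = λ_C(1 - cos(102°))
Δλ = 2.4263 × (1 - cos(102°))
Δλ = 2.9308 pm

Initial wavelength:
λ = λ' - Δλ = 11.2129 - 2.9308 = 8.2822 pm

Initial energy:
E = hc/λ = 1239.842 / 8.2822 = 149.7001 keV

(Intermediate values are shown rounded; full precision is carried through to the final answer.)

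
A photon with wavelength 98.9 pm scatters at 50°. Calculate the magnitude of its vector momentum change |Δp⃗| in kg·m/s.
5.6385e-24 kg·m/s

Photon momentum magnitude is p = h/λ.

Initial momentum:
p₀ = h/λ = 6.6261e-34/9.8900e-11 = 6.6998e-24 kg·m/s

After scattering:
λ' = λ + Δλ = 98.9 + 0.8667 = 99.7667 pm
p' = h/λ' = 6.6261e-34/9.9767e-11 = 6.6416e-24 kg·m/s

Momentum is a vector; the scattered photon's direction makes angle θ = 50° with the incident direction. The magnitude of the vector change Δp⃗ = p⃗₀ − p⃗' is found from the law of cosines:
|Δp⃗|² = p₀² + p'² − 2p₀p'cos θ
|Δp⃗|² = (6.6998e-24)² + (6.6416e-24)² − 2·6.6998e-24·6.6416e-24·cos(50°)
|Δp⃗| = 5.6385e-24 kg·m/s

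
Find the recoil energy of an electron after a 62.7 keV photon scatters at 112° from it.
9.0491 keV

By energy conservation: K_e = E_initial - E_final

First find the scattered photon energy:
Initial wavelength: λ = hc/E = 19.7742 pm
Compton shift: Δλ = λ_C(1 - cos(112°)) = 3.3352 pm
Final wavelength: λ' = 19.7742 + 3.3352 = 23.1094 pm
Final photon energy: E' = hc/λ' = 53.6509 keV

Electron kinetic energy:
K_e = E - E' = 62.7000 - 53.6509 = 9.0491 keV

(Intermediate values are shown rounded; full precision is carried through to the final answer.)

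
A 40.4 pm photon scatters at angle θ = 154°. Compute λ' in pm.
45.0071 pm

Using the Compton scattering formula:
λ' = λ + Δλ = λ + λ_C(1 - cos θ)

Given:
- Initial wavelength λ = 40.4 pm
- Scattering angle θ = 154°
- Compton wavelength λ_C ≈ 2.4263 pm

Calculate the shift:
Δλ = 2.4263 × (1 - cos(154°))
Δλ = 2.4263 × 1.8988
Δλ = 4.6071 pm

Final wavelength:
λ' = 40.4 + 4.6071 = 45.0071 pm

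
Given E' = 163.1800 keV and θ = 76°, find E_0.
215.3001 keV

Convert final energy to wavelength (hc ≈ 1239.842 keV·pm):
λ' = hc/E' = 1239.842 / 163.1800 = 7.5980 pm

Calculate the Compton shift:
Δλ = λ_C(1 - cos(76°))
Δλ = 2.4263 × (1 - cos(76°))
Δλ = 1.8393 pm

Initial wavelength:
λ = λ' - Δλ = 7.5980 - 1.8393 = 5.7587 pm

Initial energy:
E = hc/λ = 1239.842 / 5.7587 = 215.3001 keV

(Intermediate values are shown rounded; full precision is carried through to the final answer.)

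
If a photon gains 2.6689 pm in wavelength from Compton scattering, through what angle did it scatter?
95.74°

From the Compton formula Δλ = λ_C(1 - cos θ), we can solve for θ:

cos θ = 1 - Δλ/λ_C

Given:
- Δλ = 2.6689 pm
- λ_C = h/(m_e·c) ≈ 2.42631024 pm

cos θ = 1 - 2.6689/2.42631024
cos θ = 1 - 1.099983
cos θ = -0.099983

θ = arccos(-0.099983)
θ = 95.74°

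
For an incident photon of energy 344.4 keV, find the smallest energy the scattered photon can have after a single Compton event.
146.6813 keV (at θ = 180°)

The scattered photon has minimum energy when its wavelength is maximum, i.e., when the Compton shift Δλ = λ_C(1 − cos θ) is maximum. This occurs at θ = 180° (backscattering), giving Δλ_max = 2λ_C = 4.8526 pm.

Initial wavelength: λ₀ = hc/E₀ = 3.6000 pm
Maximum final wavelength: λ'_max = λ₀ + 2λ_C = 3.6000 + 4.8526 = 8.4526 pm
Minimum final energy: E'_min = hc/λ'_max = 146.6813 keV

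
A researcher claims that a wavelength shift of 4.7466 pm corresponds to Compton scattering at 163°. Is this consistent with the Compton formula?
Yes, consistent

Calculate the expected shift for θ = 163°:

Δλ_expected = λ_C(1 - cos(163°))
Δλ_expected = 2.4263 × (1 - cos(163°))
Δλ_expected = 2.4263 × 1.9563
Δλ_expected = 4.7466 pm

Given shift: 4.7466 pm
Expected shift: 4.7466 pm
Difference: 0.0000 pm

The values match. This is consistent with Compton scattering at the stated angle.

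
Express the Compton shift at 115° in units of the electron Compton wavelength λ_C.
1.4226 λ_C

The Compton shift formula is:
Δλ = λ_C(1 - cos θ)

Dividing both sides by λ_C:
Δλ/λ_C = 1 - cos θ

For θ = 115°:
Δλ/λ_C = 1 - cos(115°)
Δλ/λ_C = 1 - -0.4226
Δλ/λ_C = 1.4226

This means the shift is 1.4226 × λ_C = 3.4517 pm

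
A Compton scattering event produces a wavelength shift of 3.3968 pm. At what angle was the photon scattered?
113.58°

From the Compton formula Δλ = λ_C(1 - cos θ), we can solve for θ:

cos θ = 1 - Δλ/λ_C

Given:
- Δλ = 3.3968 pm
- λ_C = h/(m_e·c) ≈ 2.42631024 pm

cos θ = 1 - 3.3968/2.42631024
cos θ = 1 - 1.399986
cos θ = -0.399986

θ = arccos(-0.399986)
θ = 113.58°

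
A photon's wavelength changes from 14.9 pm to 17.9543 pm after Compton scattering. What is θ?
105.00°

First find the wavelength shift:
Δλ = λ' - λ = 17.9543 - 14.9 = 3.0543 pm

Using Δλ = λ_C(1 - cos θ), with λ_C = h/(m_e·c) ≈ 2.42631024 pm:
cos θ = 1 - Δλ/λ_C
cos θ = 1 - 3.0543/2.42631024
cos θ = -0.258825

θ = arccos(-0.258825)
θ = 105.00°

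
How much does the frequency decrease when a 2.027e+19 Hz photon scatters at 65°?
1.754e+18 Hz (decrease)

Convert frequency to wavelength (c = 299792458 m/s):
λ₀ = c/f₀ = 299792458/2.027e+19 = 1.4789958e-11 m = 14.7900 pm

Calculate Compton shift:
Δλ = λ_C(1 - cos(65°)) = 1.4009 pm

Final wavelength:
λ' = λ₀ + Δλ = 14.7900 + 1.4009 = 16.1909 pm

Final frequency:
f' = c/λ' = 299792458/1.6190866e-11 = 1.8516148e+19 Hz

Frequency shift (decrease):
Δf = f₀ - f' = 2.027e+19 - 1.8516148e+19 = 1.754e+18 Hz

(Intermediate values are shown rounded; full precision is carried through to the final answer.)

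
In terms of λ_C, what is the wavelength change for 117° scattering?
1.4540 λ_C

The Compton shift formula is:
Δλ = λ_C(1 - cos θ)

Dividing both sides by λ_C:
Δλ/λ_C = 1 - cos θ

For θ = 117°:
Δλ/λ_C = 1 - cos(117°)
Δλ/λ_C = 1 - -0.4540
Δλ/λ_C = 1.4540

This means the shift is 1.4540 × λ_C = 3.5278 pm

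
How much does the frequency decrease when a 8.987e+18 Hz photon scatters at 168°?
1.130e+18 Hz (decrease)

Convert frequency to wavelength (c = 299792458 m/s):
λ₀ = c/f₀ = 299792458/8.987e+18 = 3.3358458e-11 m = 33.3585 pm

Calculate Compton shift:
Δλ = λ_C(1 - cos(168°)) = 4.7996 pm

Final wavelength:
λ' = λ₀ + Δλ = 33.3585 + 4.7996 = 38.1581 pm

Final frequency:
f' = c/λ' = 299792458/3.8158057e-11 = 7.8565965e+18 Hz

Frequency shift (decrease):
Δf = f₀ - f' = 8.987e+18 - 7.8565965e+18 = 1.130e+18 Hz

(Intermediate values are shown rounded; full precision is carried through to the final answer.)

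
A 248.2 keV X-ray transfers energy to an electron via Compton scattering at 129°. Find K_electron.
109.6480 keV

By energy conservation: K_e = E_initial - E_final

First find the scattered photon energy:
Initial wavelength: λ = hc/E = 4.9953 pm
Compton shift: Δλ = λ_C(1 - cos(129°)) = 3.9532 pm
Final wavelength: λ' = 4.9953 + 3.9532 = 8.9486 pm
Final photon energy: E' = hc/λ' = 138.5520 keV

Electron kinetic energy:
K_e = E - E' = 248.2000 - 138.5520 = 109.6480 keV

(Intermediate values are shown rounded; full precision is carried through to the final answer.)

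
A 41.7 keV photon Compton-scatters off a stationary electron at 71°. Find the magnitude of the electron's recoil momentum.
2.5225e-23 kg·m/s

The electron is initially at rest, so by conservation of momentum:
p⃗_e = p⃗₀ − p⃗'  (incident photon momentum minus scattered photon momentum)

Photon momentum magnitudes (p = h/λ = E/c):
λ₀ = hc/E₀ = 29.7324 pm → p₀ = h/λ₀ = 2.2286e-23 kg·m/s
Δλ = λ_C(1 − cos 71°) = 1.6364 pm
λ' = 31.3688 pm → p' = h/λ' = 2.1123e-23 kg·m/s

The scattered photon makes angle θ = 71° with the incident direction, so by the law of cosines:
|p⃗_e|² = p₀² + p'² − 2p₀p'cos θ
|p⃗_e|² = (2.2286e-23)² + (2.1123e-23)² − 2·2.2286e-23·2.1123e-23·cos(71°)
|p⃗_e| = 2.5225e-23 kg·m/s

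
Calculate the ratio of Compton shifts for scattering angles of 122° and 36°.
122° produces the larger shift by a factor of 8.011

Calculate both shifts using Δλ = λ_C(1 - cos θ):

For θ₁ = 36°:
Δλ₁ = 2.4263 × (1 - cos(36°))
Δλ₁ = 2.4263 × 0.1910
Δλ₁ = 0.4634 pm

For θ₂ = 122°:
Δλ₂ = 2.4263 × (1 - cos(122°))
Δλ₂ = 2.4263 × 1.5299
Δλ₂ = 3.7121 pm

The 122° angle produces the larger shift.
Ratio: 3.7121/0.4634 = 8.011

(Intermediate values are shown rounded; full precision is carried through to the final answer.)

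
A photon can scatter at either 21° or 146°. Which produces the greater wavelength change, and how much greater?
146° produces the larger shift by a factor of 27.538

Calculate both shifts using Δλ = λ_C(1 - cos θ):

For θ₁ = 21°:
Δλ₁ = 2.4263 × (1 - cos(21°))
Δλ₁ = 2.4263 × 0.0664
Δλ₁ = 0.1612 pm

For θ₂ = 146°:
Δλ₂ = 2.4263 × (1 - cos(146°))
Δλ₂ = 2.4263 × 1.8290
Δλ₂ = 4.4378 pm

The 146° angle produces the larger shift.
Ratio: 4.4378/0.1612 = 27.538

(Intermediate values are shown rounded; full precision is carried through to the final answer.)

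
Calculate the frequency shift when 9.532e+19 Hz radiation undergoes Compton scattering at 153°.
5.655e+19 Hz (decrease)

Convert frequency to wavelength (c = 299792458 m/s):
λ₀ = c/f₀ = 299792458/9.532e+19 = 3.1451160e-12 m = 3.1451 pm

Calculate Compton shift:
Δλ = λ_C(1 - cos(153°)) = 4.5882 pm

Final wavelength:
λ' = λ₀ + Δλ = 3.1451 + 4.5882 = 7.7333 pm

Final frequency:
f' = c/λ' = 299792458/7.7332845e-12 = 3.8766511e+19 Hz

Frequency shift (decrease):
Δf = f₀ - f' = 9.532e+19 - 3.8766511e+19 = 5.655e+19 Hz

(Intermediate values are shown rounded; full precision is carried through to the final answer.)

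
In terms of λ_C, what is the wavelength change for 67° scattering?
0.6093 λ_C

The Compton shift formula is:
Δλ = λ_C(1 - cos θ)

Dividing both sides by λ_C:
Δλ/λ_C = 1 - cos θ

For θ = 67°:
Δλ/λ_C = 1 - cos(67°)
Δλ/λ_C = 1 - 0.3907
Δλ/λ_C = 0.6093

This means the shift is 0.6093 × λ_C = 1.4783 pm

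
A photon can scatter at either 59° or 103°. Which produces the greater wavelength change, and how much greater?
103° produces the larger shift by a factor of 2.526

Calculate both shifts using Δλ = λ_C(1 - cos θ):

For θ₁ = 59°:
Δλ₁ = 2.4263 × (1 - cos(59°))
Δλ₁ = 2.4263 × 0.4850
Δλ₁ = 1.1767 pm

For θ₂ = 103°:
Δλ₂ = 2.4263 × (1 - cos(103°))
Δλ₂ = 2.4263 × 1.2250
Δλ₂ = 2.9721 pm

The 103° angle produces the larger shift.
Ratio: 2.9721/1.1767 = 2.526

(Intermediate values are shown rounded; full precision is carried through to the final answer.)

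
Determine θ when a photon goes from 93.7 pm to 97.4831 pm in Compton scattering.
124.00°

First find the wavelength shift:
Δλ = λ' - λ = 97.4831 - 93.7 = 3.7831 pm

Using Δλ = λ_C(1 - cos θ), with λ_C = h/(m_e·c) ≈ 2.42631024 pm:
cos θ = 1 - Δλ/λ_C
cos θ = 1 - 3.7831/2.42631024
cos θ = -0.559199

θ = arccos(-0.559199)
θ = 124.00°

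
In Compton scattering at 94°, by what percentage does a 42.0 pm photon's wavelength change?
6.1799%

Calculate the Compton shift:
Δλ = λ_C(1 - cos(94°))
Δλ = 2.4263 × (1 - cos(94°))
Δλ = 2.4263 × 1.0698
Δλ = 2.5956 pm

Percentage change:
(Δλ/λ₀) × 100 = (2.5956/42.0) × 100
= 6.1799%

(Intermediate values are shown rounded; full precision is carried through to the final answer.)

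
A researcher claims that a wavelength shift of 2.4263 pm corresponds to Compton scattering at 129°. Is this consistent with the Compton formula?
No, inconsistent

Calculate the expected shift for θ = 129°:

Δλ_expected = λ_C(1 - cos(129°))
Δλ_expected = 2.4263 × (1 - cos(129°))
Δλ_expected = 2.4263 × 1.6293
Δλ_expected = 3.9532 pm

Given shift: 2.4263 pm
Expected shift: 3.9532 pm
Difference: 1.5269 pm

The values do not match. The given shift corresponds to θ ≈ 90.0°, not 129°.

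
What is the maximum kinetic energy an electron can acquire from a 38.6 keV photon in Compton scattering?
5.0662 keV

Maximum energy transfer occurs at θ = 180° (backscattering).

Initial photon: E₀ = 38.6 keV → λ₀ = 32.1203 pm

Maximum Compton shift (at 180°):
Δλ_max = 2λ_C = 2 × 2.4263 = 4.8526 pm

Final wavelength:
λ' = 32.1203 + 4.8526 = 36.9729 pm

Minimum photon energy (maximum energy to electron):
E'_min = hc/λ' = 33.5338 keV

Maximum electron kinetic energy:
K_max = E₀ - E'_min = 38.6000 - 33.5338 = 5.0662 keV

(Intermediate values are shown rounded; full precision is carried through to the final answer.)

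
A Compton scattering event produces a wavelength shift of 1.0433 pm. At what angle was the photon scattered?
55.25°

From the Compton formula Δλ = λ_C(1 - cos θ), we can solve for θ:

cos θ = 1 - Δλ/λ_C

Given:
- Δλ = 1.0433 pm
- λ_C = h/(m_e·c) ≈ 2.42631024 pm

cos θ = 1 - 1.0433/2.42631024
cos θ = 1 - 0.429994
cos θ = 0.570006

θ = arccos(0.570006)
θ = 55.25°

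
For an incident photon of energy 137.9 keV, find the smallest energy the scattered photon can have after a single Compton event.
89.5613 keV (at θ = 180°)

The scattered photon has minimum energy when its wavelength is maximum, i.e., when the Compton shift Δλ = λ_C(1 − cos θ) is maximum. This occurs at θ = 180° (backscattering), giving Δλ_max = 2λ_C = 4.8526 pm.

Initial wavelength: λ₀ = hc/E₀ = 8.9909 pm
Maximum final wavelength: λ'_max = λ₀ + 2λ_C = 8.9909 + 4.8526 = 13.8435 pm
Minimum final energy: E'_min = hc/λ'_max = 89.5613 keV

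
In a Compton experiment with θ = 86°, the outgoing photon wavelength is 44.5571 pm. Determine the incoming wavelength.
42.3000 pm

From λ' = λ + Δλ, we have λ = λ' - Δλ

First calculate the Compton shift:
Δλ = λ_C(1 - cos θ)
Δλ = 2.4263 × (1 - cos(86°))
Δλ = 2.4263 × 0.9302
Δλ = 2.2571 pm

Initial wavelength:
λ = λ' - Δλ
λ = 44.5571 - 2.2571
λ = 42.3000 pm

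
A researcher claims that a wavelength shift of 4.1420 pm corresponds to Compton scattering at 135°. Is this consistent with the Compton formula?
Yes, consistent

Calculate the expected shift for θ = 135°:

Δλ_expected = λ_C(1 - cos(135°))
Δλ_expected = 2.4263 × (1 - cos(135°))
Δλ_expected = 2.4263 × 1.7071
Δλ_expected = 4.1420 pm

Given shift: 4.1420 pm
Expected shift: 4.1420 pm
Difference: 0.0000 pm

The values match. This is consistent with Compton scattering at the stated angle.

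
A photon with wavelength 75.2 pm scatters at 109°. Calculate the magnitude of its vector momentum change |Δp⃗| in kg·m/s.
1.4054e-23 kg·m/s

Photon momentum magnitude is p = h/λ.

Initial momentum:
p₀ = h/λ = 6.6261e-34/7.5200e-11 = 8.8113e-24 kg·m/s

After scattering:
λ' = λ + Δλ = 75.2 + 3.2162 = 78.4162 pm
p' = h/λ' = 6.6261e-34/7.8416e-11 = 8.4499e-24 kg·m/s

Momentum is a vector; the scattered photon's direction makes angle θ = 109° with the incident direction. The magnitude of the vector change Δp⃗ = p⃗₀ − p⃗' is found from the law of cosines:
|Δp⃗|² = p₀² + p'² − 2p₀p'cos θ
|Δp⃗|² = (8.8113e-24)² + (8.4499e-24)² − 2·8.8113e-24·8.4499e-24·cos(109°)
|Δp⃗| = 1.4054e-23 kg·m/s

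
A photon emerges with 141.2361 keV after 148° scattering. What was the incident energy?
288.7000 keV

Convert final energy to wavelength (hc ≈ 1239.842 keV·pm):
λ' = hc/E' = 1239.842 / 141.2361 = 8.7785 pm

Calculate the Compton shift:
Δλ = λ_C(1 - cos(148°))
Δλ = 2.4263 × (1 - cos(148°))
Δλ = 4.4839 pm

Initial wavelength:
λ = λ' - Δλ = 8.7785 - 4.4839 = 4.2946 pm

Initial energy:
E = hc/λ = 1239.842 / 4.2946 = 288.7000 keV

(Intermediate values are shown rounded; full precision is carried through to the final answer.)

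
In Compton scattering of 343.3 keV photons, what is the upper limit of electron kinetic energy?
196.8186 keV

Maximum energy transfer occurs at θ = 180° (backscattering).

Initial photon: E₀ = 343.3 keV → λ₀ = 3.6115 pm

Maximum Compton shift (at 180°):
Δλ_max = 2λ_C = 2 × 2.4263 = 4.8526 pm

Final wavelength:
λ' = 3.6115 + 4.8526 = 8.4642 pm

Minimum photon energy (maximum energy to electron):
E'_min = hc/λ' = 146.4814 keV

Maximum electron kinetic energy:
K_max = E₀ - E'_min = 343.3000 - 146.4814 = 196.8186 keV

(Intermediate values are shown rounded; full precision is carried through to the final answer.)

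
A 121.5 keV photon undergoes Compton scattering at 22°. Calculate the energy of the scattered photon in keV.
119.4322 keV

First convert energy to wavelength:
λ = hc/E, with hc ≈ 1239.842 keV·pm (i.e. 1239.842 eV·nm)

For E = 121.5 keV = 121500 eV:
λ = 1239.842 keV·pm / 121.5 keV
λ = 10.2045 pm

Calculate the Compton shift:
Δλ = λ_C(1 - cos(22°)) = 2.4263 × 0.0728
Δλ = 0.1767 pm

Final wavelength:
λ' = 10.2045 + 0.1767 = 10.3811 pm

Final energy:
E' = hc/λ' = 1239.842 / 10.3811 = 119.4322 keV

(Intermediate values are shown rounded; full precision is carried through to the final answer.)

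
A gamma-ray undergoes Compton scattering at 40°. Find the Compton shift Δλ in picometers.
0.5676 pm

Using the Compton scattering formula:
Δλ = λ_C(1 - cos θ)

where λ_C = h/(m_e·c) ≈ 2.4263 pm is the Compton wavelength of an electron.

For θ = 40°:
cos(40°) = 0.7660
1 - cos(40°) = 0.2340

Δλ = 2.4263 × 0.2340
Δλ = 0.5676 pm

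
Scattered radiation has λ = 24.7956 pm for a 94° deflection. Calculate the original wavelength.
22.2000 pm

From λ' = λ + Δλ, we have λ = λ' - Δλ

First calculate the Compton shift:
Δλ = λ_C(1 - cos θ)
Δλ = 2.4263 × (1 - cos(94°))
Δλ = 2.4263 × 1.0698
Δλ = 2.5956 pm

Initial wavelength:
λ = λ' - Δλ
λ = 24.7956 - 2.5956
λ = 22.2000 pm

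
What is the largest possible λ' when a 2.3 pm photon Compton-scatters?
7.1526 pm (at θ = 180°)

The Compton shift is Δλ = λ_C(1 − cos θ).

Since cos θ ranges from −1 to 1, the factor (1 − cos θ) ranges from 0 to 2; the maximum shift occurs at θ = 180° (backscattering):
Δλ_max = 2λ_C = 2 × 2.4263 pm = 4.8526 pm

Maximum scattered wavelength:
λ'_max = λ₀ + Δλ_max = 2.3 + 4.8526 = 7.1526 pm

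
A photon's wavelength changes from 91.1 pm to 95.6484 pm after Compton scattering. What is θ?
151.00°

First find the wavelength shift:
Δλ = λ' - λ = 95.6484 - 91.1 = 4.5484 pm

Using Δλ = λ_C(1 - cos θ), with λ_C = h/(m_e·c) ≈ 2.42631024 pm:
cos θ = 1 - Δλ/λ_C
cos θ = 1 - 4.5484/2.42631024
cos θ = -0.874616

θ = arccos(-0.874616)
θ = 151.00°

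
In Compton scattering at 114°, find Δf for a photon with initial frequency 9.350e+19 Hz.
4.821e+19 Hz (decrease)

Convert frequency to wavelength (c = 299792458 m/s):
λ₀ = c/f₀ = 299792458/9.350e+19 = 3.2063364e-12 m = 3.2063 pm

Calculate Compton shift:
Δλ = λ_C(1 - cos(114°)) = 3.4132 pm

Final wavelength:
λ' = λ₀ + Δλ = 3.2063 + 3.4132 = 6.6195 pm

Final frequency:
f' = c/λ' = 299792458/6.6195160e-12 = 4.5289181e+19 Hz

Frequency shift (decrease):
Δf = f₀ - f' = 9.350e+19 - 4.5289181e+19 = 4.821e+19 Hz

(Intermediate values are shown rounded; full precision is carried through to the final answer.)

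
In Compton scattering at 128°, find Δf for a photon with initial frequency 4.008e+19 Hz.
1.378e+19 Hz (decrease)

Convert frequency to wavelength (c = 299792458 m/s):
λ₀ = c/f₀ = 299792458/4.008e+19 = 7.4798517e-12 m = 7.4799 pm

Calculate Compton shift:
Δλ = λ_C(1 - cos(128°)) = 3.9201 pm

Final wavelength:
λ' = λ₀ + Δλ = 7.4799 + 3.9201 = 11.3999 pm

Final frequency:
f' = c/λ' = 299792458/1.1399948e-11 = 2.6297705e+19 Hz

Frequency shift (decrease):
Δf = f₀ - f' = 4.008e+19 - 2.6297705e+19 = 1.378e+19 Hz

(Intermediate values are shown rounded; full precision is carried through to the final answer.)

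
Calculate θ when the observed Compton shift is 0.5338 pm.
38.74°

From the Compton formula Δλ = λ_C(1 - cos θ), we can solve for θ:

cos θ = 1 - Δλ/λ_C

Given:
- Δλ = 0.5338 pm
- λ_C = h/(m_e·c) ≈ 2.42631024 pm

cos θ = 1 - 0.5338/2.42631024
cos θ = 1 - 0.220005
cos θ = 0.779995

θ = arccos(0.779995)
θ = 38.74°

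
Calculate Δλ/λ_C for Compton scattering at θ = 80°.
0.8264 λ_C

The Compton shift formula is:
Δλ = λ_C(1 - cos θ)

Dividing both sides by λ_C:
Δλ/λ_C = 1 - cos θ

For θ = 80°:
Δλ/λ_C = 1 - cos(80°)
Δλ/λ_C = 1 - 0.1736
Δλ/λ_C = 0.8264

This means the shift is 0.8264 × λ_C = 2.0050 pm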